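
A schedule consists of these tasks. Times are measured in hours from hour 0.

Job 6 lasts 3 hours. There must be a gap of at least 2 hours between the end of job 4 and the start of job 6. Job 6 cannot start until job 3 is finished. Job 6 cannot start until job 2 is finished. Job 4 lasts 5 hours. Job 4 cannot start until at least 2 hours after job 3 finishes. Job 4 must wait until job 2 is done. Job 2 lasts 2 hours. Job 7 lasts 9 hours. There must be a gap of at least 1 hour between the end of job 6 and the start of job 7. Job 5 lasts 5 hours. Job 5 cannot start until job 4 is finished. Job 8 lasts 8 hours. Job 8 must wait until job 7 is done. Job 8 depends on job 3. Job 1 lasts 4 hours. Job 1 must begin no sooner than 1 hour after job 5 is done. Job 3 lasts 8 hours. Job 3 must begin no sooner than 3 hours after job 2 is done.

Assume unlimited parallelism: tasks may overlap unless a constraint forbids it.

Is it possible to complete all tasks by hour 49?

Yes

Job 2 can start immediately at hour 0; it finishes at hour 2.
Job 3 cannot begin until job 2 (finishes hour 2, plus 3-hour gap → hour 5). It runs from hour 5 to 5 + 8 = hour 13.
Job 4 cannot start until job 3 (finishes hour 13, plus 2-hour gap → hour 15); job 2 (finishes hour 2). The controlling bound is hour 15, so job 4 finishes at 15 + 5 = hour 20.
Job 6 needs all of job 4 (finishes hour 20, plus 2-hour gap → hour 22); job 3 (finishes hour 13); job 2 (finishes hour 2). That puts its earliest start at hour 22; it finishes at 22 + 3 = hour 25.
Job 7 waits on job 6 (finishes hour 25, plus 1-hour gap → hour 26), so it starts at hour 26 and finishes at 26 + 9 = hour 35.
Job 8 cannot start until job 7 (finishes hour 35); job 3 (finishes hour 13). The controlling bound is hour 35, so job 8 finishes at 35 + 8 = hour 43.
Job 5 cannot begin until job 4 (finishes hour 20). It runs from hour 20 to 20 + 5 = hour 25.
After job 5 (finishes hour 25, plus 1-hour gap → hour 26), job 1 can start at hour 26 and finishes at hour 30.
Every task is finished by hour 43, which is no later than the deadline of 49, so the schedule is feasible.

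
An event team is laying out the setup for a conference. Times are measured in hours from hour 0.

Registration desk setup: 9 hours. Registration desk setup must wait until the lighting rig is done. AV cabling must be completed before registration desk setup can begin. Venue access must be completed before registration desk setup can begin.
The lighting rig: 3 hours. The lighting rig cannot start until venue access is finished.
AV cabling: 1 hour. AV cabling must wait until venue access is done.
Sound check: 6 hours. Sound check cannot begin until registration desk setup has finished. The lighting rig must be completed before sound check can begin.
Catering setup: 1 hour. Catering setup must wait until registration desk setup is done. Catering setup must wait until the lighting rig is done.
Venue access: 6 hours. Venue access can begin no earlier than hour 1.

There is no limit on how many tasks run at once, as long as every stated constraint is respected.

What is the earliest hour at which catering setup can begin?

19

After its own release at hour 1, venue access can start at hour 1 and finishes at hour 7.
AV cabling cannot begin until venue access (finishes hour 7). It runs from hour 7 to 7 + 1 = hour 8.
The lighting rig cannot begin until venue access (finishes hour 7). It runs from hour 7 to 7 + 3 = hour 10.
Registration desk setup cannot start until the lighting rig (finishes hour 10); AV cabling (finishes hour 8); venue access (finishes hour 7). The controlling bound is hour 10, so registration desk setup finishes at 10 + 9 = hour 19.
Catering setup waits on registration desk setup (finishes hour 19); the lighting rig (finishes hour 10). The latest of these is hour 19, which is the earliest catering setup can start.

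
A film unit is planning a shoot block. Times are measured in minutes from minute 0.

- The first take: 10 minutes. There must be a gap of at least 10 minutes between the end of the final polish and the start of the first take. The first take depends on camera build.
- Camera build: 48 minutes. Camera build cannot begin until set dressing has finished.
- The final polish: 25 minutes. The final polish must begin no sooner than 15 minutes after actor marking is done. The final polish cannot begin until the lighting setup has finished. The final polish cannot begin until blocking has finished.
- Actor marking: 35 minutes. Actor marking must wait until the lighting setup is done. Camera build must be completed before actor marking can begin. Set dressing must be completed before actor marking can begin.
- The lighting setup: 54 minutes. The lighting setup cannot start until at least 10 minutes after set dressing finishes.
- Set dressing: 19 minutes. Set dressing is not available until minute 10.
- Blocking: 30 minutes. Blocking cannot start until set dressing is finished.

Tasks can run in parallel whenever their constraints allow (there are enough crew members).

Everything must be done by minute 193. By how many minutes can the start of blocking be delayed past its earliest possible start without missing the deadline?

89

After its own release at minute 10, set dressing can start at minute 10 and finishes at minute 29.
Blocking waits on set dressing (finishes minute 29), so it starts at minute 29 and finishes at 29 + 30 = minute 59.

Working backward from the deadline:
Nothing follows the first take; the deadline of minute 193 is its only limit. It must start by 193 − 10 = minute 183.
The final polish must finish before the first take (must start by minute 183, minus 10-minute gap → minute 173). With a 25-minute duration, the final polish must start by 173 − 25 = minute 148.
Since the final polish (must start by minute 148) depends on it, blocking must finish by minute 148. Backing off its 30-minute duration gives a latest start of minute 118.
So blocking can start as early as minute 29 and as late as minute 118, giving 118 − 29 = 89 minutes of slack.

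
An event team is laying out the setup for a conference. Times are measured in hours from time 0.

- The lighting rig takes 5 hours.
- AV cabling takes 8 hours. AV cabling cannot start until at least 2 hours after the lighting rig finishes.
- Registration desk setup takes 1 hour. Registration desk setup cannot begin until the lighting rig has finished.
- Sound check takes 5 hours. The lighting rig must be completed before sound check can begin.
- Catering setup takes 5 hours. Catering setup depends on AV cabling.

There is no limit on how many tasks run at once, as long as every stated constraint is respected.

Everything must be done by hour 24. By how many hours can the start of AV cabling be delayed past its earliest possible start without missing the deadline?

The lighting rig has no prerequisites, so it starts at hour 0 and finishes at hour 5.
AV cabling waits on the lighting rig (finishes hour 5, plus 2-hour gap → hour 7), so it starts at hour 7 and finishes at 7 + 8 = hour 15.

Working backward from the deadline:
To finish by hour 24, catering setup (duration 5) must start no later than hour 19.
AV cabling feeds into catering setup (must start by hour 19); so AV cabling must finish by hour 19 and therefore start by hour 11.
So AV cabling can start as early as hour 7 and as late as hour 11, giving 11 − 7 = 4 hours of slack.

4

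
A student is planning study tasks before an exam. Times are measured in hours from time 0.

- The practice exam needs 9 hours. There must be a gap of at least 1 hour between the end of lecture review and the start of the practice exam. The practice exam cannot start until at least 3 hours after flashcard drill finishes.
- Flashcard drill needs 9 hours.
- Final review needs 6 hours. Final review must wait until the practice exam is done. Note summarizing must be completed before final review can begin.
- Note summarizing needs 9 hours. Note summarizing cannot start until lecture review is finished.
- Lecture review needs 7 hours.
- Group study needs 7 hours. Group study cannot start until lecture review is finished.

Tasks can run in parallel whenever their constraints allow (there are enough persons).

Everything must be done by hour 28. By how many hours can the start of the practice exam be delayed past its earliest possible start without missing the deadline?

Flashcard drill can start immediately at hour 0; it finishes at hour 9.
Nothing blocks lecture review, so it runs from hour 0 to hour 7.
For the practice exam: lecture review (finishes hour 7, plus 1-hour gap → hour 8); flashcard drill (finishes hour 9, plus 3-hour gap → hour 12). Taking the maximum gives a start of hour 12, and it finishes at 12 + 9 = hour 21.

Working backward from the deadline:
To finish by hour 28, final review (duration 6) must start no later than hour 22.
The practice exam must finish before final review (must start by hour 22). With a 9-hour duration, the practice exam must start by 22 − 9 = hour 13.
So the practice exam can start as early as hour 12 and as late as hour 13, giving 13 − 12 = 1 hour of slack.

1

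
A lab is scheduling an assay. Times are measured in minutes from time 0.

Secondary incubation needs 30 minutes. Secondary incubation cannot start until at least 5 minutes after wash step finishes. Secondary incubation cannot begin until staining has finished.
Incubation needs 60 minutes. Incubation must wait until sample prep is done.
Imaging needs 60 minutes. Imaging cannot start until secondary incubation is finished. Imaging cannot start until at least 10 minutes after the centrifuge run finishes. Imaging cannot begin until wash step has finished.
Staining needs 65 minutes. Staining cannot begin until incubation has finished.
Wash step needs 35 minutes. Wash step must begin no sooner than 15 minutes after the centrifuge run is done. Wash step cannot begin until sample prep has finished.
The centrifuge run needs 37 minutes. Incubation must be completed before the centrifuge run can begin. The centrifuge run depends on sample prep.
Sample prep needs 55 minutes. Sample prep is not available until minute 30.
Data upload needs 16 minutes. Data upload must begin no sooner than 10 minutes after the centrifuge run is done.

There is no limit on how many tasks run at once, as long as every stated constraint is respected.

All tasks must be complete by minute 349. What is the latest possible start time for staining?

Nothing follows imaging; the deadline of minute 349 is its only limit. It must start by 349 − 60 = minute 289.
Secondary incubation must finish before imaging (must start by minute 289). With a 30-minute duration, secondary incubation must start by 289 − 30 = minute 259.
Since secondary incubation (must start by minute 259) depends on it, staining must finish by minute 259. Backing off its 65-minute duration gives a latest start of minute 194.

194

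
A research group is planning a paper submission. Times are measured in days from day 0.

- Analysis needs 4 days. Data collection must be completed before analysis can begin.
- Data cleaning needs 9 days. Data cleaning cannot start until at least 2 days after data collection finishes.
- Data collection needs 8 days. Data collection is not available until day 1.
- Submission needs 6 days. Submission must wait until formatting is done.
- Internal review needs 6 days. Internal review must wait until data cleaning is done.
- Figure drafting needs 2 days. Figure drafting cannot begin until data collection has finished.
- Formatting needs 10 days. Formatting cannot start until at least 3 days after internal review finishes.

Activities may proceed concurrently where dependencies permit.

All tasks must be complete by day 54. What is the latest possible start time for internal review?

29

Submission must finish by day 54; it takes 6 days, so it must start by 54 − 6 = day 48.
Formatting has to be done before submission (must start by day 48). That means finishing by day 48, i.e. starting by 48 − 10 = day 38.
Since formatting (must start by day 38, minus 3-day gap → day 35) depends on it, internal review must finish by day 35. Backing off its 6-day duration gives a latest start of day 29.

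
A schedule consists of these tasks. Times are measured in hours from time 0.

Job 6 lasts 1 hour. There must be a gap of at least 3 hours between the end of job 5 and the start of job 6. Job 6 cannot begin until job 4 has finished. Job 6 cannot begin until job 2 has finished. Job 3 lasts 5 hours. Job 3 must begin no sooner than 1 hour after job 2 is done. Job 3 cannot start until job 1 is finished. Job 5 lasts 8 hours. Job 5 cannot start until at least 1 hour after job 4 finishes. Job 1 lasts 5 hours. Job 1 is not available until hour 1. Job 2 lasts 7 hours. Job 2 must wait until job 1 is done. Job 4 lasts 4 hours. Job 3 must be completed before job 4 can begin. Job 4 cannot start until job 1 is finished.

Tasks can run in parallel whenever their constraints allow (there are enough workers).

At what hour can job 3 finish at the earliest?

19

Job 1 cannot begin until its own release at hour 1. It runs from hour 1 to 1 + 5 = hour 6.
After job 1 (finishes hour 6), job 2 can start at hour 6 and finishes at hour 13.
Job 3 cannot start until job 2 (finishes hour 13, plus 1-hour gap → hour 14); job 1 (finishes hour 6). The controlling bound is hour 14, so job 3 finishes at 14 + 5 = hour 19.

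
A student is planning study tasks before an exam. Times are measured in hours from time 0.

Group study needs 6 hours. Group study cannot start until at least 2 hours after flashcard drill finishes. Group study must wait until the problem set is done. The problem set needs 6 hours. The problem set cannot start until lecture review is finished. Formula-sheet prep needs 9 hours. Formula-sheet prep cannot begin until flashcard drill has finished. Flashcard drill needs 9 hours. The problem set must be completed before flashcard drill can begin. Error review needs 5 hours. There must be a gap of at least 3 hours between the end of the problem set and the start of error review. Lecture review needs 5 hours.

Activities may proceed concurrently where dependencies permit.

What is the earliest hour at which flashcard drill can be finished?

Lecture review can start immediately at hour 0; it finishes at hour 5.
The problem set waits on lecture review (finishes hour 5), so it starts at hour 5 and finishes at 5 + 6 = hour 11.
After the problem set (finishes hour 11), flashcard drill can start at hour 11 and finishes at hour 20.

20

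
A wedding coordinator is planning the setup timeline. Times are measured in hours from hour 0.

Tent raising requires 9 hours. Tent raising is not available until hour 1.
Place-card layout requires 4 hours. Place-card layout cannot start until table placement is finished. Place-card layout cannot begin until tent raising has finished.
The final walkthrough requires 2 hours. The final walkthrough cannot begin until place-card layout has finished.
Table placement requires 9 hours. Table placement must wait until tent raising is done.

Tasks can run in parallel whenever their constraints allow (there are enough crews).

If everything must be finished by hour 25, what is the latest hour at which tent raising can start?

1

The final walkthrough has no dependents, so it just needs to finish by hour 25. Starting by 25 − 2 = hour 23 achieves that.
Place-card layout must finish before the final walkthrough (must start by hour 23). With a 4-hour duration, place-card layout must start by 23 − 4 = hour 19.
Table placement has to be done before place-card layout (must start by hour 19). That means finishing by hour 19, i.e. starting by 19 − 9 = hour 10.
Tent raising feeds table placement (must start by hour 10); place-card layout (must start by hour 19). Taking the minimum, tent raising must finish by hour 10 and start by 10 − 9 = hour 1.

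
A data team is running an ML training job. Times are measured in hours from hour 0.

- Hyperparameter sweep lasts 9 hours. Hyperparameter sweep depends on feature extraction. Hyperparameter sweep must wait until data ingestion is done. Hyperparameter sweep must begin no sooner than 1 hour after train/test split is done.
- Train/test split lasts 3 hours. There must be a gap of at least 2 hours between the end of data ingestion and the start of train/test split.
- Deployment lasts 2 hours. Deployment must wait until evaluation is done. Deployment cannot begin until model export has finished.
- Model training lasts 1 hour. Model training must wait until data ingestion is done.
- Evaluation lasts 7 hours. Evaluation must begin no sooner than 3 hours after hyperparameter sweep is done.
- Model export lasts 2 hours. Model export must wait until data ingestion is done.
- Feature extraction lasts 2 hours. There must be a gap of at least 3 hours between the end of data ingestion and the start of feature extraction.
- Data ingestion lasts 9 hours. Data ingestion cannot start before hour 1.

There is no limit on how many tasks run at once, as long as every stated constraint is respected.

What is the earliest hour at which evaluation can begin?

28

Data ingestion cannot begin until its own release at hour 1. It runs from hour 1 to 1 + 9 = hour 10.
Train/test split cannot begin until data ingestion (finishes hour 10, plus 2-hour gap → hour 12). It runs from hour 12 to 12 + 3 = hour 15.
After data ingestion (finishes hour 10, plus 3-hour gap → hour 13), feature extraction can start at hour 13 and finishes at hour 15.
Hyperparameter sweep cannot start until feature extraction (finishes hour 15); data ingestion (finishes hour 10); train/test split (finishes hour 15, plus 1-hour gap → hour 16). The controlling bound is hour 16, so hyperparameter sweep finishes at 16 + 9 = hour 25.
Evaluation waits on hyperparameter sweep (finishes hour 25, plus 3-hour gap → hour 28), so the earliest it can start is hour 28.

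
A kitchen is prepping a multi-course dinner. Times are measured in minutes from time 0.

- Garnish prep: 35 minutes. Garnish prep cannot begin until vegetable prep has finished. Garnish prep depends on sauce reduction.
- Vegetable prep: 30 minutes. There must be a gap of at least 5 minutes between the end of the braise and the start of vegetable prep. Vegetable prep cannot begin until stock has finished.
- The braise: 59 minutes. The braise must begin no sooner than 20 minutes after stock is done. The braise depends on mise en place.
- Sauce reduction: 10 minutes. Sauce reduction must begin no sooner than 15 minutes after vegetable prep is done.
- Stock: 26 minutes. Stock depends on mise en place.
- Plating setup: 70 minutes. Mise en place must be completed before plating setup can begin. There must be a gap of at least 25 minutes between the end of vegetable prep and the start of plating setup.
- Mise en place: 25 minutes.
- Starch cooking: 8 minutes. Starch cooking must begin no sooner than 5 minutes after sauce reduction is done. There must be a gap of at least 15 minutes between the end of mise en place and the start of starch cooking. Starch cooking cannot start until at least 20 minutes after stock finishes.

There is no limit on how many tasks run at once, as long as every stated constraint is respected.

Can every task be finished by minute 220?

No

Nothing blocks mise en place, so it runs from minute 0 to minute 25.
Stock cannot begin until mise en place (finishes minute 25). It runs from minute 25 to 25 + 26 = minute 51.
The braise has to wait for stock (finishes minute 51, plus 20-minute gap → minute 71); mise en place (finishes minute 25). The latest of these is minute 71, so the braise runs minute 71 to 71 + 59 = minute 130.
For vegetable prep: the braise (finishes minute 130, plus 5-minute gap → minute 135); stock (finishes minute 51). Taking the maximum gives a start of minute 135, and it finishes at 135 + 30 = minute 165.
For plating setup: mise en place (finishes minute 25); vegetable prep (finishes minute 165, plus 25-minute gap → minute 190). Taking the maximum gives a start of minute 190, and it finishes at 190 + 70 = minute 260.
Sauce reduction cannot begin until vegetable prep (finishes minute 165, plus 15-minute gap → minute 180). It runs from minute 180 to 180 + 10 = minute 190.
Garnish prep needs all of vegetable prep (finishes minute 165); sauce reduction (finishes minute 190). That puts its earliest start at minute 190; it finishes at 190 + 35 = minute 225.
Starch cooking needs all of sauce reduction (finishes minute 190, plus 5-minute gap → minute 195); mise en place (finishes minute 25, plus 15-minute gap → minute 40); stock (finishes minute 51, plus 20-minute gap → minute 71). That puts its earliest start at minute 195; it finishes at 195 + 8 = minute 203.
The earliest everything can be done is minute 260, which is after the deadline of 220, so it is not possible.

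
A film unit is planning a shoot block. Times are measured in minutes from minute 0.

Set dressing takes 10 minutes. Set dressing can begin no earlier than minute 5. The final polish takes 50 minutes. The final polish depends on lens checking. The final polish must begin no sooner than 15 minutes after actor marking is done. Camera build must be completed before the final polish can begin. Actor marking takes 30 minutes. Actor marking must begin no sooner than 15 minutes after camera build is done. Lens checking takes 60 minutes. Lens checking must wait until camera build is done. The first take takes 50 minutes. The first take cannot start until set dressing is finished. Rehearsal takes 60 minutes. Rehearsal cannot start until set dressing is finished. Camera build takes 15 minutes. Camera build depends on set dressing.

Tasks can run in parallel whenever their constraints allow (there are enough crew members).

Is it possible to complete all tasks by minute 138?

No

Set dressing waits on its own release at minute 5, so it starts at minute 5 and finishes at 5 + 10 = minute 15.
The first take cannot begin until set dressing (finishes minute 15). It runs from minute 15 to 15 + 50 = minute 65.
After set dressing (finishes minute 15), rehearsal can start at minute 15 and finishes at minute 75.
Camera build waits on set dressing (finishes minute 15), so it starts at minute 15 and finishes at 15 + 15 = minute 30.
Actor marking waits on camera build (finishes minute 30, plus 15-minute gap → minute 45), so it starts at minute 45 and finishes at 45 + 30 = minute 75.
After camera build (finishes minute 30), lens checking can start at minute 30 and finishes at minute 90.
The final polish cannot start until lens checking (finishes minute 90); actor marking (finishes minute 75, plus 15-minute gap → minute 90); camera build (finishes minute 30). The controlling bound is minute 90, so the final polish finishes at 90 + 50 = minute 140.
The earliest everything can be done is minute 140, which is after the deadline of 138, so it is not possible.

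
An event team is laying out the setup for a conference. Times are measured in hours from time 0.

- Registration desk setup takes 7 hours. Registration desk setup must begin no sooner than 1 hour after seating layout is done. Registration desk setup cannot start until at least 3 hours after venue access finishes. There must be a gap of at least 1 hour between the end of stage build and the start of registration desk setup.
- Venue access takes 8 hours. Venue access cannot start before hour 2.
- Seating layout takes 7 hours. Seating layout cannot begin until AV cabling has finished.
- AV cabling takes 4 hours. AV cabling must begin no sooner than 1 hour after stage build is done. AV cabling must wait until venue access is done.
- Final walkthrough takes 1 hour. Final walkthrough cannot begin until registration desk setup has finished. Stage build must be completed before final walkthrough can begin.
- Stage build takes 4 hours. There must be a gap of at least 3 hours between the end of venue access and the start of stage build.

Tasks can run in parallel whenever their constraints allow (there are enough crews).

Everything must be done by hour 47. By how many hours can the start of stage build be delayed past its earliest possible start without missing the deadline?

Venue access cannot begin until its own release at hour 2. It runs from hour 2 to 2 + 8 = hour 10.
Stage build cannot begin until venue access (finishes hour 10, plus 3-hour gap → hour 13). It runs from hour 13 to 13 + 4 = hour 17.

Working backward from the deadline:
Nothing follows final walkthrough; the deadline of hour 47 is its only limit. It must start by 47 − 1 = hour 46.
Registration desk setup must finish before final walkthrough (must start by hour 46). With a 7-hour duration, registration desk setup must start by 46 − 7 = hour 39.
Seating layout feeds into registration desk setup (must start by hour 39, minus 1-hour gap → hour 38); so seating layout must finish by hour 38 and therefore start by hour 31.
AV cabling must finish before seating layout (must start by hour 31). With a 4-hour duration, AV cabling must start by 31 − 4 = hour 27.
For stage build: AV cabling (must start by hour 27, minus 1-hour gap → hour 26); registration desk setup (must start by hour 39, minus 1-hour gap → hour 38); final walkthrough (must start by hour 46). The most restrictive is hour 26; with a 4-hour duration, stage build must start by hour 22.
So stage build can start as early as hour 13 and as late as hour 22, giving 22 − 13 = 9 hours of slack.

9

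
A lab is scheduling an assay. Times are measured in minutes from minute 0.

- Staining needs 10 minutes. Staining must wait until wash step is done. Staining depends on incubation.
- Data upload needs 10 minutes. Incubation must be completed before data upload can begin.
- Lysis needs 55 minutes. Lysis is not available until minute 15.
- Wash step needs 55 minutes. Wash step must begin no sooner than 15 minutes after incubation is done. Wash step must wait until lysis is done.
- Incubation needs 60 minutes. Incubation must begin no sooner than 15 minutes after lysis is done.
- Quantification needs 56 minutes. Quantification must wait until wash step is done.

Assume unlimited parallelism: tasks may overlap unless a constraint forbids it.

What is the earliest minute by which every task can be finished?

Lysis cannot begin until its own release at minute 15. It runs from minute 15 to 15 + 55 = minute 70.
Incubation waits on lysis (finishes minute 70, plus 15-minute gap → minute 85), so it starts at minute 85 and finishes at 85 + 60 = minute 145.
Data upload waits on incubation (finishes minute 145), so it starts at minute 145 and finishes at 145 + 10 = minute 155.
Wash step cannot start until incubation (finishes minute 145, plus 15-minute gap → minute 160); lysis (finishes minute 70). The controlling bound is minute 160, so wash step finishes at 160 + 55 = minute 215.
After wash step (finishes minute 215), quantification can start at minute 215 and finishes at minute 271.
Staining needs all of wash step (finishes minute 215); incubation (finishes minute 145). That puts its earliest start at minute 215; it finishes at 215 + 10 = minute 225.
All tasks are finished once the last one completes. Finish times: Lysis at 70, Incubation at 145, Wash step at 215, Staining at 225, Quantification at 271, Data upload at 155. The latest is minute 271.

271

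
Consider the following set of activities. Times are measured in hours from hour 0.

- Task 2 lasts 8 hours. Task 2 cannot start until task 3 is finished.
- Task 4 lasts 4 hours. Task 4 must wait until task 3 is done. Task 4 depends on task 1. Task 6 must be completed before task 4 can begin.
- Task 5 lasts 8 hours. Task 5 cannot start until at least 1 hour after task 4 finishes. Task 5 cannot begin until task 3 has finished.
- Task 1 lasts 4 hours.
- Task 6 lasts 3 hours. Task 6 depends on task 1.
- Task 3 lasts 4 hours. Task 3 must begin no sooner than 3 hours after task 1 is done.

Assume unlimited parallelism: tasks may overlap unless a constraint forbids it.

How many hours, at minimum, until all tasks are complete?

24

Nothing blocks task 1, so it runs from hour 0 to hour 4.
Task 6 waits on task 1 (finishes hour 4), so it starts at hour 4 and finishes at 4 + 3 = hour 7.
Task 3 waits on task 1 (finishes hour 4, plus 3-hour gap → hour 7), so it starts at hour 7 and finishes at 7 + 4 = hour 11.
Task 4 cannot start until task 3 (finishes hour 11); task 1 (finishes hour 4); task 6 (finishes hour 7). The controlling bound is hour 11, so task 4 finishes at 11 + 4 = hour 15.
Task 5 cannot start until task 4 (finishes hour 15, plus 1-hour gap → hour 16); task 3 (finishes hour 11). The controlling bound is hour 16, so task 5 finishes at 16 + 8 = hour 24.
Task 2 waits on task 3 (finishes hour 11), so it starts at hour 11 and finishes at 11 + 8 = hour 19.
All tasks are finished once the last one completes. Finish times: Task 1 at 4, Task 2 at 19, Task 3 at 11, Task 4 at 15, Task 5 at 24, Task 6 at 7. The latest is hour 24.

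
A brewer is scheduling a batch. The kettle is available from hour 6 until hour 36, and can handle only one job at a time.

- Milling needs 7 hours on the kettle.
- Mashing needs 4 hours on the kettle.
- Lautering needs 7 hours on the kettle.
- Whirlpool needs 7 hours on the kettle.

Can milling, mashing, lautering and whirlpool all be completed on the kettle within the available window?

Yes

The kettle window is 36 − 6 = 30 hours.
Running back to back, the jobs need 7 + 4 + 7 + 7 = 25 hours on the kettle.
Since 25 ≤ 30, they fit within the window.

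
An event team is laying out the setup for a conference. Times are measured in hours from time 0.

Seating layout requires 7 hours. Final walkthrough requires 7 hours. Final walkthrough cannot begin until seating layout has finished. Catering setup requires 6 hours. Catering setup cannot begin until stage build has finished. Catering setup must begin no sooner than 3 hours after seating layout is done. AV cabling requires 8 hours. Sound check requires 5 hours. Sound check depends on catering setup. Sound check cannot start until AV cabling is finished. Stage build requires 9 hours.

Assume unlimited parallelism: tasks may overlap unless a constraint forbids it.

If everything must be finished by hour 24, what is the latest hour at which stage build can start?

To finish by hour 24, sound check (duration 5) must start no later than hour 19.
Catering setup has to be done before sound check (must start by hour 19). That means finishing by hour 19, i.e. starting by 19 − 6 = hour 13.
Stage build must finish before catering setup (must start by hour 13). With a 9-hour duration, stage build must start by 13 − 9 = hour 4.

4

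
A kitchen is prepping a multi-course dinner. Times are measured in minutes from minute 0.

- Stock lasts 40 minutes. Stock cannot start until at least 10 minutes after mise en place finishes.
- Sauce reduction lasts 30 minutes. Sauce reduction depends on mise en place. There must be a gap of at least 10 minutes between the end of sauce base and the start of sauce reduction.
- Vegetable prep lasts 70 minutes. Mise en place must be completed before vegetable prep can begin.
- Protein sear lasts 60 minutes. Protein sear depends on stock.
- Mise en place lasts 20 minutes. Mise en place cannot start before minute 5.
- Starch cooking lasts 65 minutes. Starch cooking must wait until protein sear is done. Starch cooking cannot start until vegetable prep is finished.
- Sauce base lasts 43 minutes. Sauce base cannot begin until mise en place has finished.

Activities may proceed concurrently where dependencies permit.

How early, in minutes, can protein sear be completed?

135

After its own release at minute 5, mise en place can start at minute 5 and finishes at minute 25.
Stock cannot begin until mise en place (finishes minute 25, plus 10-minute gap → minute 35). It runs from minute 35 to 35 + 40 = minute 75.
Protein sear cannot begin until stock (finishes minute 75). It runs from minute 75 to 75 + 60 = minute 135.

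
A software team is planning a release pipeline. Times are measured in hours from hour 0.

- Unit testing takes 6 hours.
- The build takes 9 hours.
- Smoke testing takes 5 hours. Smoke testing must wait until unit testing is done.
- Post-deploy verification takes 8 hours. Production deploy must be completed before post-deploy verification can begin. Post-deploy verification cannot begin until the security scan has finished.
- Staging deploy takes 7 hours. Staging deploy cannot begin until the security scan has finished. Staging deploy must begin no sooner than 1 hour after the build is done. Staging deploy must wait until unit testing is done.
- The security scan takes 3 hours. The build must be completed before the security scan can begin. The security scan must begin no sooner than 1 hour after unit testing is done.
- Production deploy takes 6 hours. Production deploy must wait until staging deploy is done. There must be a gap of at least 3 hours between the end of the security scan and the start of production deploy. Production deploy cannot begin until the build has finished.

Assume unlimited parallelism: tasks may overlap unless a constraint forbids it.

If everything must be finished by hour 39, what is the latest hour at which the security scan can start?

Post-deploy verification has no dependents, so it just needs to finish by hour 39. Starting by 39 − 8 = hour 31 achieves that.
Production deploy has to be done before post-deploy verification (must start by hour 31). That means finishing by hour 31, i.e. starting by 31 − 6 = hour 25.
Since production deploy (must start by hour 25) depends on it, staging deploy must finish by hour 25. Backing off its 7-hour duration gives a latest start of hour 18.
For the security scan: staging deploy (must start by hour 18); production deploy (must start by hour 25, minus 3-hour gap → hour 22); post-deploy verification (must start by hour 31). The most restrictive is hour 18; with a 3-hour duration, the security scan must start by hour 15.

15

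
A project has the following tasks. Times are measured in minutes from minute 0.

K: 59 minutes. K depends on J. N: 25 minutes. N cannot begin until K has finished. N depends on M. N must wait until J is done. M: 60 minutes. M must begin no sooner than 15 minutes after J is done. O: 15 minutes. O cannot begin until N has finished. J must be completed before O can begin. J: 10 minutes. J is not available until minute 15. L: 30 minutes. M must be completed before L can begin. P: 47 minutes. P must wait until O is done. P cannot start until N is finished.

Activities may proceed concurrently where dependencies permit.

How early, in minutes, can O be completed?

After its own release at minute 15, J can start at minute 15 and finishes at minute 25.
M waits on J (finishes minute 25, plus 15-minute gap → minute 40), so it starts at minute 40 and finishes at 40 + 60 = minute 100.
After J (finishes minute 25), K can start at minute 25 and finishes at minute 84.
N needs all of K (finishes minute 84); M (finishes minute 100); J (finishes minute 25). That puts its earliest start at minute 100; it finishes at 100 + 25 = minute 125.
O has to wait for N (finishes minute 125); J (finishes minute 25). The latest of these is minute 125, so O runs minute 125 to 125 + 15 = minute 140.

140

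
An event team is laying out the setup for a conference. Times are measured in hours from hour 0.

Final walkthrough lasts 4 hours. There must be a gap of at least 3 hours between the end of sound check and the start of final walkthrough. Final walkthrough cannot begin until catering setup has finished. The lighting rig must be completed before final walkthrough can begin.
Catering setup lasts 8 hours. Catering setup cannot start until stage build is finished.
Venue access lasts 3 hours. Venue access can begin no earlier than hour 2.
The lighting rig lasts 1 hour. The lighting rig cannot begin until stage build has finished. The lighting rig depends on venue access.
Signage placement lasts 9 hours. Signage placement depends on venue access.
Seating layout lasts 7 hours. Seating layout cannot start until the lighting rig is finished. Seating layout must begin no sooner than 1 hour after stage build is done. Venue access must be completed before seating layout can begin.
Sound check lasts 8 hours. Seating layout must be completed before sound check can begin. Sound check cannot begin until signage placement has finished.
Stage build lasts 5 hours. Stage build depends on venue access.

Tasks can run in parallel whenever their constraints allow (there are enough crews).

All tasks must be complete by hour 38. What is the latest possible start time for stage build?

10

Final walkthrough must finish by hour 38; it takes 4 hours, so it must start by 38 − 4 = hour 34.
Sound check feeds into final walkthrough (must start by hour 34, minus 3-hour gap → hour 31); so sound check must finish by hour 31 and therefore start by hour 23.
Seating layout feeds into sound check (must start by hour 23); so seating layout must finish by hour 23 and therefore start by hour 16.
The lighting rig has several dependents: seating layout (must start by hour 16); final walkthrough (must start by hour 34). The earliest of those limits is hour 16, so the lighting rig must start by 16 − 1 = hour 15.
Catering setup must finish before final walkthrough (must start by hour 34). With an 8-hour duration, catering setup must start by 34 − 8 = hour 26.
Stage build has several dependents: the lighting rig (must start by hour 15); seating layout (must start by hour 16, minus 1-hour gap → hour 15); catering setup (must start by hour 26). The earliest of those limits is hour 15, so stage build must start by 15 − 5 = hour 10.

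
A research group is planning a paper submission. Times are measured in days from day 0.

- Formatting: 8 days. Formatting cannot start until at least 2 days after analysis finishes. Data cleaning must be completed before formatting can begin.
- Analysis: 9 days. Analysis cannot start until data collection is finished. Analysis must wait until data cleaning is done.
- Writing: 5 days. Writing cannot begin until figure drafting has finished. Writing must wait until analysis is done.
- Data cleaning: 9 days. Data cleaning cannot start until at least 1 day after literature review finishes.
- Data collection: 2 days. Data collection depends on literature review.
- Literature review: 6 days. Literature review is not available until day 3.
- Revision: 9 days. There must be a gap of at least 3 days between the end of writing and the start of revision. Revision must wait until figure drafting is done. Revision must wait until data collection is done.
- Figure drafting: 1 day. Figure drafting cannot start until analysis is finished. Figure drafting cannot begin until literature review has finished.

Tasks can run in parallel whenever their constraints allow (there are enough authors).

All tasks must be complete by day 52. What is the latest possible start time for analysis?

Nothing follows revision; the deadline of day 52 is its only limit. It must start by 52 − 9 = day 43.
Writing must finish before revision (must start by day 43, minus 3-day gap → day 40). With a 5-day duration, writing must start by 40 − 5 = day 35.
Figure drafting must finish in time for writing (must start by day 35); revision (must start by day 43). The tightest is day 35, so figure drafting must start by 35 − 1 = day 34.
Nothing follows formatting; the deadline of day 52 is its only limit. It must start by 52 − 8 = day 44.
Analysis must finish in time for figure drafting (must start by day 34); writing (must start by day 35); formatting (must start by day 44, minus 2-day gap → day 42). The tightest is day 34, so analysis must start by 34 − 9 = day 25.

25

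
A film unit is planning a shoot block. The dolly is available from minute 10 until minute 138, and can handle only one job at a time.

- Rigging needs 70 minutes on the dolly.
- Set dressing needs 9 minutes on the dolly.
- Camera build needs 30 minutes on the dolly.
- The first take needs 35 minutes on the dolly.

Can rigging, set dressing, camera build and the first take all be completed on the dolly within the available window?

The dolly window is 138 − 10 = 128 minutes.
Running back to back, the jobs need 70 + 9 + 30 + 35 = 144 minutes on the dolly.
Since 144 > 128, they cannot all fit.

No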